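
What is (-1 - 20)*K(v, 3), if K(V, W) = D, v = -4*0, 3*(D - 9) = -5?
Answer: -154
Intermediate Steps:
D = 22/3 (D = 9 + (⅓)*(-5) = 9 - 5/3 = 22/3 ≈ 7.3333)
v = 0
K(V, W) = 22/3
(-1 - 20)*K(v, 3) = (-1 - 20)*(22/3) = -21*22/3 = -154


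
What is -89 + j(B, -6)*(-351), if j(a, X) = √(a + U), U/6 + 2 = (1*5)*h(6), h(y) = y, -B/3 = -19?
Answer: -5354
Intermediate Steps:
B = 57 (B = -3*(-19) = 57)
U = 168 (U = -12 + 6*((1*5)*6) = -12 + 6*(5*6) = -12 + 6*30 = -12 + 180 = 168)
j(a, X) = √(168 + a) (j(a, X) = √(a + 168) = √(168 + a))
-89 + j(B, -6)*(-351) = -89 + √(168 + 57)*(-351) = -89 + √225*(-351) = -89 + 15*(-351) = -89 - 5265 = -5354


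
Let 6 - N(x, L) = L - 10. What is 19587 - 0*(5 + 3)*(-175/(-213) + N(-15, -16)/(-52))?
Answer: 19587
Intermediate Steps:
N(x, L) = 16 - L (N(x, L) = 6 - (L - 10) = 6 - (-10 + L) = 6 + (10 - L) = 16 - L)
19587 - 0*(5 + 3)*(-175/(-213) + N(-15, -16)/(-52)) = 19587 - 0*(5 + 3)*(-175/(-213) + (16 - 1*(-16))/(-52)) = 19587 - 0*8*(-175*(-1/213) + (16 + 16)*(-1/52)) = 19587 - 0*(175/213 + 32*(-1/52)) = 19587 - 0*(175/213 - 8/13) = 19587 - 0*571/2769 = 19587 - 1*0 = 19587 + 0 = 19587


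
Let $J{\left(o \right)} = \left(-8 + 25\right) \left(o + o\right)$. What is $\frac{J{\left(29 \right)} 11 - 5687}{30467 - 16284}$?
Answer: $\frac{5159}{14183} \approx 0.36375$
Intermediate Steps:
$J{\left(o \right)} = 34 o$ ($J{\left(o \right)} = 17 \cdot 2 o = 34 o$)
$\frac{J{\left(29 \right)} 11 - 5687}{30467 - 16284} = \frac{34 \cdot 29 \cdot 11 - 5687}{30467 - 16284} = \frac{986 \cdot 11 - 5687}{14183} = \left(10846 - 5687\right) \frac{1}{14183} = 5159 \cdot \frac{1}{14183} = \frac{5159}{14183}$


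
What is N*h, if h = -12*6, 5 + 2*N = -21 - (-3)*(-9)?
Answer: 1908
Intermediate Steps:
N = -53/2 (N = -5/2 + (-21 - (-3)*(-9))/2 = -5/2 + (-21 - 1*27)/2 = -5/2 + (-21 - 27)/2 = -5/2 + (½)*(-48) = -5/2 - 24 = -53/2 ≈ -26.500)
h = -72
N*h = -53/2*(-72) = 1908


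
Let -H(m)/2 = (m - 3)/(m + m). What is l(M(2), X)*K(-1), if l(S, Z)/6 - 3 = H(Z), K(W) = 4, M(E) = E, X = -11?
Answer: 456/11 ≈ 41.455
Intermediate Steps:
H(m) = -(-3 + m)/m (H(m) = -2*(m - 3)/(m + m) = -2*(-3 + m)/(2*m) = -2*(-3 + m)*1/(2*m) = -(-3 + m)/m)
l(S, Z) = 18 + 6*(3 - Z)/Z (l(S, Z) = 18 + 6*((3 - Z)/Z) = 18 + 6*(3 - Z)/Z)
l(M(2), X)*K(-1) = (12 + 18/(-11))*4 = (12 + 18*(-1/11))*4 = (12 - 18/11)*4 = (114/11)*4 = 456/11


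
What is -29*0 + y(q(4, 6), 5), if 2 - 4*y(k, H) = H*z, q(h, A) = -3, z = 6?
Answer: -7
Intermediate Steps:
y(k, H) = 1/2 - 3*H/2 (y(k, H) = 1/2 - H*6/4 = 1/2 - 3*H/2)
-29*0 + y(q(4, 6), 5) = -29*0 + (1/2 - 3/2*5) = 0 + (1/2 - 15/2) = 0 - 7 = -7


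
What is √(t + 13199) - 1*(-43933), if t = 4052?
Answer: 43933 + √17251 ≈ 44064.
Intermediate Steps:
√(t + 13199) - 1*(-43933) = √(4052 + 13199) - 1*(-43933) = √17251 + 43933 = 43933 + √17251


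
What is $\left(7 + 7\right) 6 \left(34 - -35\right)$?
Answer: $5796$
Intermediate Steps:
$\left(7 + 7\right) 6 \left(34 - -35\right) = 14 \cdot 6 \left(34 + 35\right) = 84 \cdot 69 = 5796$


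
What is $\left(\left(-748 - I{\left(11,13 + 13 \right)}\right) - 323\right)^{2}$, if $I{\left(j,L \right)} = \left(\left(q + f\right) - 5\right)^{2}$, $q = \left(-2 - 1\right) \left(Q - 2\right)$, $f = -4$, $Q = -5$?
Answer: $1476225$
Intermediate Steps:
$q = 21$ ($q = \left(-2 - 1\right) \left(-5 - 2\right) = \left(-3\right) \left(-7\right) = 21$)
$I{\left(j,L \right)} = 144$ ($I{\left(j,L \right)} = \left(\left(21 - 4\right) - 5\right)^{2} = \left(17 - 5\right)^{2} = 12^{2} = 144$)
$\left(\left(-748 - I{\left(11,13 + 13 \right)}\right) - 323\right)^{2} = \left(\left(-748 - 144\right) - 323\right)^{2} = \left(-892 - 323\right)^{2} = \left(-1215\right)^{2} = 1476225$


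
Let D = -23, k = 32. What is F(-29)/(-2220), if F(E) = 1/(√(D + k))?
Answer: -1/6660 ≈ -0.00015015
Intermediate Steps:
F(E) = ⅓ (F(E) = 1/(√(-23 + 32)) = 1/(√9) = 1/3 = ⅓)
F(-29)/(-2220) = (⅓)/(-2220) = (⅓)*(-1/2220) = -1/6660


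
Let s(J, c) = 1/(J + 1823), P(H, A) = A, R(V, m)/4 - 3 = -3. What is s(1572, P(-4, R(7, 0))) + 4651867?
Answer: 15793088466/3395 ≈ 4.6519e+6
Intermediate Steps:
R(V, m) = 0 (R(V, m) = 12 + 4*(-3) = 12 - 12 = 0)
s(J, c) = 1/(1823 + J)
s(1572, P(-4, R(7, 0))) + 4651867 = 1/(1823 + 1572) + 4651867 = 1/3395 + 4651867 = 15793088466/3395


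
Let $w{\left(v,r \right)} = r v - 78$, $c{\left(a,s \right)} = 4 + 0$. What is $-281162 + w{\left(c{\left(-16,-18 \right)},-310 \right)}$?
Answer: $-282480$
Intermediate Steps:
$c{\left(a,s \right)} = 4$
$w{\left(v,r \right)} = -78 + r v$
$-281162 + w{\left(c{\left(-16,-18 \right)},-310 \right)} = -281162 - 1318 = -282480$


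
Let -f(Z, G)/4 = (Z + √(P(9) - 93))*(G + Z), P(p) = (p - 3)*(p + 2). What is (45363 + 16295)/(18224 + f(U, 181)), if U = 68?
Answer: -190769852/154839403 + 23029263*I*√3/309678806 ≈ -1.232 + 0.1288*I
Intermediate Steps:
P(p) = (-3 + p)*(2 + p)
f(Z, G) = -4*(G + Z)*(Z + 3*I*√3) (f(Z, G) = -4*(Z + √((-6 + 9² - 1*9) - 93))*(G + Z) = -4*(Z + √((-6 + 81 - 9) - 93))*(G + Z) = -4*(Z + √(66 - 93))*(G + Z) = -4*(Z + √(-27))*(G + Z) = -4*(Z + 3*I*√3)*(G + Z) = -4*(G + Z)*(Z + 3*I*√3))
(45363 + 16295)/(18224 + f(U, 181)) = (45363 + 16295)/(18224 + (-4*68² - 4*181*68 - 12*I*181*√3 - 12*I*68*√3)) = 61658/(18224 + (-4*4624 - 49232 - 2172*I*√3 - 816*I*√3)) = 61658/(18224 + (-18496 - 49232 - 2172*I*√3 - 816*I*√3)) = 61658/(18224 + (-67728 - 2988*I*√3)) = 61658/(-49504 - 2988*I*√3)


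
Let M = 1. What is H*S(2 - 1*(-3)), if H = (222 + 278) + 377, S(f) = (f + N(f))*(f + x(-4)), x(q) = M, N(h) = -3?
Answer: 10524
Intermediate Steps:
x(q) = 1
S(f) = (1 + f)*(-3 + f) (S(f) = (f - 3)*(f + 1) = (-3 + f)*(1 + f) = (1 + f)*(-3 + f))
H = 877 (H = 500 + 377 = 877)
H*S(2 - 1*(-3)) = 877*(-3 + (2 - 1*(-3))² - 2*(2 - 1*(-3))) = 877*(-3 + (2 + 3)² - 2*(2 + 3)) = 877*(-3 + 5² - 2*5) = 877*(-3 + 25 - 10) = 877*12 = 10524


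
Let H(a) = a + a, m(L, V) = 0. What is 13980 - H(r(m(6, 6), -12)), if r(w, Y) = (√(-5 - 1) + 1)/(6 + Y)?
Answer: 41941/3 + I*√6/3 ≈ 13980.0 + 0.8165*I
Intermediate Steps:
r(w, Y) = (1 + I*√6)/(6 + Y) (r(w, Y) = (√(-6) + 1)/(6 + Y) = (I*√6 + 1)/(6 + Y) = (1 + I*√6)/(6 + Y))
H(a) = 2*a
13980 - H(r(m(6, 6), -12)) = 13980 - 2*(1 + I*√6)/(6 - 12) = 13980 - 2*(1 + I*√6)/(-6) = 13980 - 2*(-(1 + I*√6)/6) = 13980 - 2*(-⅙ - I*√6/6) = 13980 - (-⅓ - I*√6/3) = 13980 + (⅓ + I*√6/3) = 41941/3 + I*√6/3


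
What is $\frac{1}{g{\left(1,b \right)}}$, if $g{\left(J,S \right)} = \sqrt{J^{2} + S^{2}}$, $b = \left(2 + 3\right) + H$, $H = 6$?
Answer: $\frac{\sqrt{122}}{122} \approx 0.090536$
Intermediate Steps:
$b = 11$ ($b = \left(2 + 3\right) + 6 = 5 + 6 = 11$)
$\frac{1}{g{\left(1,b \right)}} = \frac{1}{\sqrt{1^{2} + 11^{2}}} = \frac{1}{\sqrt{1 + 121}} = \frac{1}{\sqrt{122}} = \frac{\sqrt{122}}{122}$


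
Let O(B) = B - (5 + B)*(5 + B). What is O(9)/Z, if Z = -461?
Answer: 187/461 ≈ 0.40564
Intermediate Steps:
O(B) = B - (5 + B)**2
O(9)/Z = (9 - (5 + 9)**2)/(-461) = (9 - 1*14**2)*(-1/461) = (9 - 1*196)*(-1/461) = (9 - 196)*(-1/461) = -187*(-1/461) = 187/461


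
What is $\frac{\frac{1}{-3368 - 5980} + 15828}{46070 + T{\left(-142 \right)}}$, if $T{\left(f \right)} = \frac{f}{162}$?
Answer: $\frac{3994923861}{11627662484} \approx 0.34357$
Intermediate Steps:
$T{\left(f \right)} = \frac{f}{162}$ ($T{\left(f \right)} = f \frac{1}{162} = \frac{f}{162}$)
$\frac{\frac{1}{-3368 - 5980} + 15828}{46070 + T{\left(-142 \right)}} = \frac{\frac{1}{-3368 - 5980} + 15828}{46070 + \frac{1}{162} \left(-142\right)} = \frac{\frac{1}{-3368 - 5980} + 15828}{46070 - \frac{71}{81}} = \frac{\frac{1}{-9348} + 15828}{\frac{3731599}{81}} = \left(- \frac{1}{9348} + 15828\right) \frac{81}{3731599} = \frac{147960143}{9348} \cdot \frac{81}{3731599} = \frac{3994923861}{11627662484}$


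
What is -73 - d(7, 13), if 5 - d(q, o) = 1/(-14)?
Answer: -1093/14 ≈ -78.071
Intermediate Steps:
d(q, o) = 71/14 (d(q, o) = 5 - 1/(-14) = 5 - 1*(-1/14) = 5 + 1/14 = 71/14)
-73 - d(7, 13) = -73 - 1*71/14 = -73 - 71/14 = -1093/14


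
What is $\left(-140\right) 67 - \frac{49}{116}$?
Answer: $- \frac{1088129}{116} \approx -9380.4$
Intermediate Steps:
$\left(-140\right) 67 - \frac{49}{116} = -9380 - \frac{49}{116} = - \frac{1088129}{116}$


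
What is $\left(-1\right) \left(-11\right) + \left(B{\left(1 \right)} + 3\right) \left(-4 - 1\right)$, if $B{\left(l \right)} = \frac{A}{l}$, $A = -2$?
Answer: $6$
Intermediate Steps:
$B{\left(l \right)} = - \frac{2}{l}$
$\left(-1\right) \left(-11\right) + \left(B{\left(1 \right)} + 3\right) \left(-4 - 1\right) = \left(-1\right) \left(-11\right) + \left(- \frac{2}{1} + 3\right) \left(-4 - 1\right) = 11 + \left(\left(-2\right) 1 + 3\right) \left(-5\right) = 11 + \left(-2 + 3\right) \left(-5\right) = 11 + 1 \left(-5\right) = 11 - 5 = 6$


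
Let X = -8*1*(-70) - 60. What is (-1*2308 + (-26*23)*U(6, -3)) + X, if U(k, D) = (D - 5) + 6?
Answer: -612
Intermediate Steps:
U(k, D) = 1 + D (U(k, D) = (-5 + D) + 6 = 1 + D)
X = 500 (X = -8*(-70) - 60 = 560 - 60 = 500)
(-1*2308 + (-26*23)*U(6, -3)) + X = (-1*2308 + (-26*23)*(1 - 3)) + 500 = (-2308 - 598*(-2)) + 500 = (-2308 + 1196) + 500 = -1112 + 500 = -612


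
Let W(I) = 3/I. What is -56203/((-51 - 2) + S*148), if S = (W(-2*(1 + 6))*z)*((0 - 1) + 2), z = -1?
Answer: 393421/149 ≈ 2640.4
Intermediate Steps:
S = 3/14 (S = ((3/((-2*(1 + 6))))*(-1))*((0 - 1) + 2) = ((3/((-2*7)))*(-1))*(-1 + 2) = ((3/(-14))*(-1))*1 = ((3*(-1/14))*(-1))*1 = -3/14*(-1)*1 = (3/14)*1 = 3/14 ≈ 0.21429)
-56203/((-51 - 2) + S*148) = -56203/((-51 - 2) + (3/14)*148) = -56203/(-53 + 222/7) = -56203/(-149/7) = -56203*(-7/149) = 393421/149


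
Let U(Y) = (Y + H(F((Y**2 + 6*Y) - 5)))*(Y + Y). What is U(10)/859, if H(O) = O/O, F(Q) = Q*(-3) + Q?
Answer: 220/859 ≈ 0.25611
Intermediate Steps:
F(Q) = -2*Q (F(Q) = -3*Q + Q = -2*Q)
H(O) = 1
U(Y) = 2*Y*(1 + Y) (U(Y) = (Y + 1)*(Y + Y) = (1 + Y)*(2*Y) = 2*Y*(1 + Y))
U(10)/859 = (2*10*(1 + 10))/859 = (2*10*11)*(1/859) = 220*(1/859) = 220/859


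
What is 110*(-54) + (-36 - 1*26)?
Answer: -6002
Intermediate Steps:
110*(-54) + (-36 - 1*26) = -5940 + (-36 - 26) = -5940 - 62 = -6002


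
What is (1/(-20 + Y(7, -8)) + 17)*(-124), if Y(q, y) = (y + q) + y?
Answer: -61008/29 ≈ -2103.7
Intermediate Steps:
Y(q, y) = q + 2*y (Y(q, y) = (q + y) + y = q + 2*y)
(1/(-20 + Y(7, -8)) + 17)*(-124) = (1/(-20 + (7 + 2*(-8))) + 17)*(-124) = (1/(-20 + (7 - 16)) + 17)*(-124) = (1/(-20 - 9) + 17)*(-124) = (1/(-29) + 17)*(-124) = (-1/29 + 17)*(-124) = (492/29)*(-124) = -61008/29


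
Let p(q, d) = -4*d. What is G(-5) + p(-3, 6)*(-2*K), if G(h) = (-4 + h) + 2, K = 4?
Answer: 185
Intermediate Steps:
G(h) = -2 + h
G(-5) + p(-3, 6)*(-2*K) = (-2 - 5) + (-4*6)*(-2*4) = -7 - 24*(-8) = -7 + 192 = 185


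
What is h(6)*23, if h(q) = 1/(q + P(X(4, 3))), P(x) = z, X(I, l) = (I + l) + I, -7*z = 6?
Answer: 161/36 ≈ 4.4722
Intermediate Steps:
z = -6/7 (z = -⅐*6 = -6/7 ≈ -0.85714)
X(I, l) = l + 2*I
P(x) = -6/7
h(q) = 1/(-6/7 + q) (h(q) = 1/(q - 6/7) = 1/(-6/7 + q))
h(6)*23 = (7/(-6 + 7*6))*23 = (7/(-6 + 42))*23 = (7/36)*23 = 161/36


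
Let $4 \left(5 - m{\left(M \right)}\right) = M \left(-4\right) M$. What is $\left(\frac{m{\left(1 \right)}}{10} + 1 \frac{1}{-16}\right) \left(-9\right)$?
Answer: $- \frac{387}{80} \approx -4.8375$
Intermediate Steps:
$m{\left(M \right)} = 5 + M^{2}$ ($m{\left(M \right)} = 5 - \frac{M \left(-4\right) M}{4} = 5 - \frac{- 4 M M}{4} = 5 - \frac{\left(-4\right) M^{2}}{4} = 5 + M^{2}$)
$\left(\frac{m{\left(1 \right)}}{10} + 1 \frac{1}{-16}\right) \left(-9\right) = \left(\frac{5 + 1^{2}}{10} + 1 \frac{1}{-16}\right) \left(-9\right) = \left(\left(5 + 1\right) \frac{1}{10} + 1 \left(- \frac{1}{16}\right)\right) \left(-9\right) = \left(6 \cdot \frac{1}{10} - \frac{1}{16}\right) \left(-9\right) = \left(\frac{3}{5} - \frac{1}{16}\right) \left(-9\right) = \frac{43}{80} \left(-9\right) = - \frac{387}{80}$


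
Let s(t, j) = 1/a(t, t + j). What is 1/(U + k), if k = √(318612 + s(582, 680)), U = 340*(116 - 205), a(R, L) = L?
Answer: -7637624/231034084571 - √507435491390/1155170422855 ≈ -3.3675e-5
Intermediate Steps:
s(t, j) = 1/(j + t) (s(t, j) = 1/(t + j) = 1/(j + t))
U = -30260 (U = 340*(-89) = -30260)
k = √507435491390/1262 (k = √(318612 + 1/(680 + 582)) = √(318612 + 1/1262) = √(402088345/1262) = √507435491390/1262 ≈ 564.46)
1/(U + k) = 1/(-30260 + √507435491390/1262)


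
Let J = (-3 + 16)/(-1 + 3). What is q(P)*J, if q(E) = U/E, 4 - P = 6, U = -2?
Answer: 13/2 ≈ 6.5000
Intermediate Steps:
P = -2 (P = 4 - 1*6 = 4 - 6 = -2)
q(E) = -2/E
J = 13/2 ≈ 6.5000
q(P)*J = -2/(-2)*(13/2) = -2*(-½)*(13/2) = 1*(13/2) = 13/2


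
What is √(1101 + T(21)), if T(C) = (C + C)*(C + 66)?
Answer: √4755 ≈ 68.957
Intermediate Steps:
T(C) = 2*C*(66 + C) (T(C) = (2*C)*(66 + C) = 2*C*(66 + C))
√(1101 + T(21)) = √(1101 + 2*21*(66 + 21)) = √(1101 + 2*21*87) = √(1101 + 3654) = √4755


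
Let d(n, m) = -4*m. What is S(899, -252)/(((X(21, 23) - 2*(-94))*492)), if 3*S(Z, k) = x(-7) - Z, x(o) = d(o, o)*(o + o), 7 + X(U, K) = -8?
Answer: -1291/255348 ≈ -0.0050558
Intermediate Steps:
X(U, K) = -15 (X(U, K) = -7 - 8 = -15)
x(o) = -8*o² (x(o) = (-4*o)*(o + o) = (-4*o)*(2*o) = -8*o²)
S(Z, k) = -392/3 - Z/3 (S(Z, k) = (-8*(-7)² - Z)/3 = (-8*49 - Z)/3 = (-392 - Z)/3 = -392/3 - Z/3)
S(899, -252)/(((X(21, 23) - 2*(-94))*492)) = (-392/3 - ⅓*899)/(((-15 - 2*(-94))*492)) = (-392/3 - 899/3)/(((-15 + 188)*492)) = -1291/(3*(173*492)) = -1291/3/85116 = -1291/3*1/85116 = -1291/255348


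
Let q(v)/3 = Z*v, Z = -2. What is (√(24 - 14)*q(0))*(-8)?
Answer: 0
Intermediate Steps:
q(v) = -6*v (q(v) = 3*(-2*v) = -6*v)
(√(24 - 14)*q(0))*(-8) = (√(24 - 14)*(-6*0))*(-8) = (√10*0)*(-8) = 0*(-8) = 0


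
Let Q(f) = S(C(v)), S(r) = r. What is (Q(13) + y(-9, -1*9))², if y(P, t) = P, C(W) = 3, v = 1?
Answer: 36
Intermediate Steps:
Q(f) = 3
(Q(13) + y(-9, -1*9))² = (3 - 9)² = (-6)² = 36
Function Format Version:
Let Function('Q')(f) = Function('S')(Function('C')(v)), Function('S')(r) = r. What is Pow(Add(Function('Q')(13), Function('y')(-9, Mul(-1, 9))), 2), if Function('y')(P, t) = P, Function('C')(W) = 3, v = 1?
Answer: 36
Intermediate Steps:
Function('Q')(f) = 3
Pow(Add(Function('Q')(13), Function('y')(-9, Mul(-1, 9))), 2) = Pow(Add(3, -9), 2) = Pow(-6, 2) = 36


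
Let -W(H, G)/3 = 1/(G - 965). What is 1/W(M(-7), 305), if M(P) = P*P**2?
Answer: 220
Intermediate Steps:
M(P) = P**3
W(H, G) = -3/(-965 + G) (W(H, G) = -3/(G - 965) = -3/(-965 + G))
1/W(M(-7), 305) = 1/(-3/(-965 + 305)) = 1/(-3/(-660)) = 1/(-3*(-1/660)) = 1/(1/220) = 220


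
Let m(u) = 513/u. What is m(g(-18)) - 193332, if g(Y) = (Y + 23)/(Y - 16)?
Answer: -984102/5 ≈ -1.9682e+5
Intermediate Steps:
g(Y) = (23 + Y)/(-16 + Y)
m(g(-18)) - 193332 = 513/(((23 - 18)/(-16 - 18))) - 193332 = 513/((5/(-34))) - 193332 = 513/((-1/34*5)) - 193332 = 513/(-5/34) - 193332 = 513*(-34/5) - 193332 = -17442/5 - 193332 = -984102/5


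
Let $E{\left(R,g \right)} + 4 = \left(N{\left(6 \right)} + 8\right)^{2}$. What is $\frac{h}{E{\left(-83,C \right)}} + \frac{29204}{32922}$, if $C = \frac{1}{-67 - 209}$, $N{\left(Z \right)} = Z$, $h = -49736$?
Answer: $- \frac{33995863}{131688} \approx -258.15$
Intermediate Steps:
$C = - \frac{1}{276}$ ($C = \frac{1}{-276} = - \frac{1}{276} \approx -0.0036232$)
$E{\left(R,g \right)} = 192$ ($E{\left(R,g \right)} = -4 + \left(6 + 8\right)^{2} = -4 + 14^{2} = -4 + 196 = 192$)
$\frac{h}{E{\left(-83,C \right)}} + \frac{29204}{32922} = - \frac{49736}{192} + \frac{29204}{32922} = \left(-49736\right) \frac{1}{192} + 29204 \cdot \frac{1}{32922} = - \frac{6217}{24} + \frac{14602}{16461} = - \frac{33995863}{131688}$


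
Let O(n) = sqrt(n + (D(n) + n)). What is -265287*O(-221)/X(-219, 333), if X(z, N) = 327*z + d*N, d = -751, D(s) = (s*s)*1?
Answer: 88429*sqrt(48399)/107232 ≈ 181.42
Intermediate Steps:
D(s) = s**2 (D(s) = s**2*1 = s**2)
O(n) = sqrt(n**2 + 2*n) (O(n) = sqrt(n + (n**2 + n)) = sqrt(n + (n + n**2)) = sqrt(n**2 + 2*n))
X(z, N) = -751*N + 327*z (X(z, N) = 327*z - 751*N = -751*N + 327*z)
-265287*O(-221)/X(-219, 333) = -265287*sqrt(48399)/(-751*333 + 327*(-219)) = -265287*sqrt(48399)/(-250083 - 71613) = -265287*(-sqrt(48399)/321696) = -(-88429)*sqrt(48399)/107232 = 88429*sqrt(48399)/107232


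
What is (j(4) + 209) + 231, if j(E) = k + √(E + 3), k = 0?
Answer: 440 + √7 ≈ 442.65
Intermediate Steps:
j(E) = √(3 + E) (j(E) = 0 + √(E + 3) = 0 + √(3 + E) = √(3 + E))
(j(4) + 209) + 231 = (√(3 + 4) + 209) + 231 = (√7 + 209) + 231 = (209 + √7) + 231 = 440 + √7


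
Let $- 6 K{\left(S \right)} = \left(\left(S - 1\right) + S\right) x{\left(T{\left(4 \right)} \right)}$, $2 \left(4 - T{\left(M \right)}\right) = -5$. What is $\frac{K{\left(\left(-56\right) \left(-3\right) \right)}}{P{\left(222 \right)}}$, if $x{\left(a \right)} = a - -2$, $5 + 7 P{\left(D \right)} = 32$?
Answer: $- \frac{39865}{324} \approx -123.04$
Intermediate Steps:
$T{\left(M \right)} = \frac{13}{2}$ ($T{\left(M \right)} = 4 - - \frac{5}{2} = 4 + \frac{5}{2} = \frac{13}{2}$)
$P{\left(D \right)} = \frac{27}{7}$ ($P{\left(D \right)} = - \frac{5}{7} + \frac{1}{7} \cdot 32 = - \frac{5}{7} + \frac{32}{7} = \frac{27}{7}$)
$x{\left(a \right)} = 2 + a$ ($x{\left(a \right)} = a + 2 = 2 + a$)
$K{\left(S \right)} = \frac{17}{12} - \frac{17 S}{6}$ ($K{\left(S \right)} = - \frac{\left(\left(S - 1\right) + S\right) \left(2 + \frac{13}{2}\right)}{6} = - \frac{\left(\left(-1 + S\right) + S\right) \frac{17}{2}}{6} = - \frac{\left(-1 + 2 S\right) \frac{17}{2}}{6} = - \frac{- \frac{17}{2} + 17 S}{6} = \frac{17}{12} - \frac{17 S}{6}$)
$\frac{K{\left(\left(-56\right) \left(-3\right) \right)}}{P{\left(222 \right)}} = \frac{\frac{17}{12} - \frac{17 \left(\left(-56\right) \left(-3\right)\right)}{6}}{\frac{27}{7}} = \left(\frac{17}{12} - 476\right) \frac{7}{27} = \left(- \frac{5695}{12}\right) \frac{7}{27} = - \frac{39865}{324}$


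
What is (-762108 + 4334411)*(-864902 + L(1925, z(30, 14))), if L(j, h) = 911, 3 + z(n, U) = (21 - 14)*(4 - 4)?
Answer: -3086437641273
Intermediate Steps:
z(n, U) = -3 (z(n, U) = -3 + (21 - 14)*(4 - 4) = -3 + 7*0 = -3 + 0 = -3)
(-762108 + 4334411)*(-864902 + L(1925, z(30, 14))) = (-762108 + 4334411)*(-864902 + 911) = 3572303*(-863991) = -3086437641273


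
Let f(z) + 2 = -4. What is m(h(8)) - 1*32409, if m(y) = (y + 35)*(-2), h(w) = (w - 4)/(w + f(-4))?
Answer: -32483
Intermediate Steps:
f(z) = -6 (f(z) = -2 - 4 = -6)
h(w) = (-4 + w)/(-6 + w) (h(w) = (w - 4)/(w - 6) = (-4 + w)/(-6 + w))
m(y) = -70 - 2*y (m(y) = (35 + y)*(-2) = -70 - 2*y)
m(h(8)) - 1*32409 = (-70 - 2*(-4 + 8)/(-6 + 8)) - 1*32409 = (-70 - 2*4/2) - 32409 = (-70 - 4) - 32409 = -74 - 32409 = -32483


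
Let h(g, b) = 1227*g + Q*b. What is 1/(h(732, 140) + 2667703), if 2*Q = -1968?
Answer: 1/3428107 ≈ 2.9171e-7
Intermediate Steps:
Q = -984 (Q = (½)*(-1968) = -984)
h(g, b) = -984*b + 1227*g (h(g, b) = 1227*g - 984*b = -984*b + 1227*g)
1/(h(732, 140) + 2667703) = 1/((-984*140 + 1227*732) + 2667703) = 1/((-137760 + 898164) + 2667703) = 1/(760404 + 2667703) = 1/3428107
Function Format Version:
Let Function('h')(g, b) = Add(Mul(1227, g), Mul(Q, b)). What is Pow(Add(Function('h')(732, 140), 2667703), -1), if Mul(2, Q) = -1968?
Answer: Rational(1, 3428107) ≈ 2.9171e-7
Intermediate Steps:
Q = -984 (Q = Mul(Rational(1, 2), -1968) = -984)
Function('h')(g, b) = Add(Mul(-984, b), Mul(1227, g)) (Function('h')(g, b) = Add(Mul(1227, g), Mul(-984, b)) = Add(Mul(-984, b), Mul(1227, g)))
Pow(Add(Function('h')(732, 140), 2667703), -1) = Pow(Add(Add(Mul(-984, 140), Mul(1227, 732)), 2667703), -1) = Pow(Add(Add(-137760, 898164), 2667703), -1) = Pow(Add(760404, 2667703), -1) = Pow(3428107, -1) = Rational(1, 3428107)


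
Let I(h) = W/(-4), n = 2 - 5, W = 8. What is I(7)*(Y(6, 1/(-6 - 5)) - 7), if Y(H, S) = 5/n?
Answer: 52/3 ≈ 17.333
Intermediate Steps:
n = -3
I(h) = -2 (I(h) = 8/(-4) = 8*(-¼) = -2)
Y(H, S) = -5/3 (Y(H, S) = 5/(-3) = 5*(-⅓) = -5/3)
I(7)*(Y(6, 1/(-6 - 5)) - 7) = -2*(-5/3 - 7) = -2*(-26/3) = 52/3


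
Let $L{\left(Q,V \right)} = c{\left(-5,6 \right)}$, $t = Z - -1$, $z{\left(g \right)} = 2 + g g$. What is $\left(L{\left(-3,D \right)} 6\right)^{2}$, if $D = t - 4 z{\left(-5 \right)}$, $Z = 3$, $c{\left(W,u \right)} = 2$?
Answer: $144$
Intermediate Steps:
$z{\left(g \right)} = 2 + g^{2}$
$t = 4$ ($t = 3 - -1 = 3 + 1 = 4$)
$D = -104$ ($D = 4 - 4 \left(2 + \left(-5\right)^{2}\right) = 4 - 4 \left(2 + 25\right) = 4 - 108 = -104$)
$L{\left(Q,V \right)} = 2$
$\left(L{\left(-3,D \right)} 6\right)^{2} = \left(2 \cdot 6\right)^{2} = 12^{2} = 144$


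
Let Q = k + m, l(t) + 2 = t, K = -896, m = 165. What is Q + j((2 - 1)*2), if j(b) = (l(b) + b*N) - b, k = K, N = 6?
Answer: -721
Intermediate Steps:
k = -896
l(t) = -2 + t
Q = -731 (Q = -896 + 165 = -731)
j(b) = -2 + 6*b (j(b) = ((-2 + b) + b*6) - b = ((-2 + b) + 6*b) - b = (-2 + 7*b) - b = -2 + 6*b)
Q + j((2 - 1)*2) = -731 + (-2 + 6*((2 - 1)*2)) = -731 + (-2 + 6*(1*2)) = -731 + (-2 + 6*2) = -731 + (-2 + 12) = -731 + 10 = -721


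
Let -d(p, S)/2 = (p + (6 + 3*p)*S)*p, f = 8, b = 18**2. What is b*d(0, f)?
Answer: 0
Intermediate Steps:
b = 324
d(p, S) = -2*p*(p + S*(6 + 3*p)) (d(p, S) = -2*(p + (6 + 3*p)*S)*p = -2*(p + S*(6 + 3*p))*p = -2*p*(p + S*(6 + 3*p)))
b*d(0, f) = 324*(-2*0*(0 + 6*8 + 3*8*0)) = 324*(-2*0*(0 + 48 + 0)) = 324*(-2*0*48) = 324*0 = 0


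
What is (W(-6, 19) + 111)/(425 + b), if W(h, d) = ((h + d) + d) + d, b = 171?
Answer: 81/298 ≈ 0.27181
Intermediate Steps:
W(h, d) = h + 3*d (W(h, d) = ((d + h) + d) + d = (h + 2*d) + d = h + 3*d)
(W(-6, 19) + 111)/(425 + b) = ((-6 + 3*19) + 111)/(425 + 171) = ((-6 + 57) + 111)/596 = (51 + 111)*(1/596) = 162*(1/596) = 81/298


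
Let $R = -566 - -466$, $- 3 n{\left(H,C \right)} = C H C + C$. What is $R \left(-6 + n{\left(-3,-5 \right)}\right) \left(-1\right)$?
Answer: $\frac{6200}{3} \approx 2066.7$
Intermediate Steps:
$n{\left(H,C \right)} = - \frac{C}{3} - \frac{H C^{2}}{3}$ ($n{\left(H,C \right)} = - \frac{C H C + C}{3} = - \frac{H C^{2} + C}{3} = - \frac{C + H C^{2}}{3} = - \frac{C}{3} - \frac{H C^{2}}{3}$)
$R = -100$ ($R = -566 + 466 = -100$)
$R \left(-6 + n{\left(-3,-5 \right)}\right) \left(-1\right) = - 100 \left(-6 - - \frac{5 \left(1 - -15\right)}{3}\right) \left(-1\right) = - 100 \left(-6 - - \frac{5 \left(1 + 15\right)}{3}\right) \left(-1\right) = - 100 \left(-6 - \left(- \frac{5}{3}\right) 16\right) \left(-1\right) = - 100 \left(-6 + \frac{80}{3}\right) \left(-1\right) = - 100 \cdot \frac{62}{3} \left(-1\right) = \left(-100\right) \left(- \frac{62}{3}\right) = \frac{6200}{3}$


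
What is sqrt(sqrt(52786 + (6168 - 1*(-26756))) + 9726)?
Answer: sqrt(9726 + sqrt(85710)) ≈ 100.09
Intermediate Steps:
sqrt(sqrt(52786 + (6168 - 1*(-26756))) + 9726) = sqrt(sqrt(52786 + (6168 + 26756)) + 9726) = sqrt(sqrt(52786 + 32924) + 9726) = sqrt(sqrt(85710) + 9726) = sqrt(9726 + sqrt(85710))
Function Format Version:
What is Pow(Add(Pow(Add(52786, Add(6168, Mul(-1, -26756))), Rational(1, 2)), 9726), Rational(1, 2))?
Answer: Pow(Add(9726, Pow(85710, Rational(1, 2))), Rational(1, 2)) ≈ 100.09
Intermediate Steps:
Pow(Add(Pow(Add(52786, Add(6168, Mul(-1, -26756))), Rational(1, 2)), 9726), Rational(1, 2)) = Pow(Add(Pow(Add(52786, Add(6168, 26756)), Rational(1, 2)), 9726), Rational(1, 2)) = Pow(Add(Pow(Add(52786, 32924), Rational(1, 2)), 9726), Rational(1, 2)) = Pow(Add(Pow(85710, Rational(1, 2)), 9726), Rational(1, 2)) = Pow(Add(9726, Pow(85710, Rational(1, 2))), Rational(1, 2))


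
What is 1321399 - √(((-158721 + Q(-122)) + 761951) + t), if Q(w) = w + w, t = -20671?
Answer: 1321399 - √582315 ≈ 1.3206e+6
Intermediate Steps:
Q(w) = 2*w
1321399 - √(((-158721 + Q(-122)) + 761951) + t) = 1321399 - √(((-158721 + 2*(-122)) + 761951) - 20671) = 1321399 - √(((-158721 - 244) + 761951) - 20671) = 1321399 - √((-158965 + 761951) - 20671) = 1321399 - √(602986 - 20671) = 1321399 - √582315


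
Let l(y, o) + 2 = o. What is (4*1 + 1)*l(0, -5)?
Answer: -35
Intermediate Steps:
l(y, o) = -2 + o
(4*1 + 1)*l(0, -5) = (4*1 + 1)*(-2 - 5) = (4 + 1)*(-7) = 5*(-7) = -35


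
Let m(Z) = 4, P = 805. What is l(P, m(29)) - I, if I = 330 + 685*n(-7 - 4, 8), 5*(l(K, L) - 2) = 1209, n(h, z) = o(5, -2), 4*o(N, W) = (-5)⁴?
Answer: -2142349/20 ≈ -1.0712e+5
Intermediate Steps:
o(N, W) = 625/4 (o(N, W) = (¼)*(-5)⁴ = (¼)*625 = 625/4)
n(h, z) = 625/4
l(K, L) = 1219/5 (l(K, L) = 2 + (⅕)*1209 = 2 + 1209/5 = 1219/5)
I = 429445/4 (I = 330 + 685*(625/4) = 330 + 428125/4 = 429445/4 ≈ 1.0736e+5)
l(P, m(29)) - I = 1219/5 - 1*429445/4 = 1219/5 - 429445/4 = -2142349/20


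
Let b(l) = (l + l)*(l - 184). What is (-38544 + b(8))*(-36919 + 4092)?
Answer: 1357724720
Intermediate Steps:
b(l) = 2*l*(-184 + l) (b(l) = (2*l)*(-184 + l) = 2*l*(-184 + l))
(-38544 + b(8))*(-36919 + 4092) = (-38544 + 2*8*(-184 + 8))*(-36919 + 4092) = (-38544 + 2*8*(-176))*(-32827) = (-38544 - 2816)*(-32827) = -41360*(-32827) = 1357724720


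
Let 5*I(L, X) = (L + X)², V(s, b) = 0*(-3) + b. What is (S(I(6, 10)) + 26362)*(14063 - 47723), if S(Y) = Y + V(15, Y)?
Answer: -890791704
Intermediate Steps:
V(s, b) = b (V(s, b) = 0 + b = b)
I(L, X) = (L + X)²/5
S(Y) = 2*Y (S(Y) = Y + Y = 2*Y)
(S(I(6, 10)) + 26362)*(14063 - 47723) = (2*((6 + 10)²/5) + 26362)*(14063 - 47723) = (2*((⅕)*16²) + 26362)*(-33660) = (2*((⅕)*256) + 26362)*(-33660) = (2*(256/5) + 26362)*(-33660) = (512/5 + 26362)*(-33660) = (132322/5)*(-33660) = -890791704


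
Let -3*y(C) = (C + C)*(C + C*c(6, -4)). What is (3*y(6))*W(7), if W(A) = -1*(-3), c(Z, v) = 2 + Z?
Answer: -1944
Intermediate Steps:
W(A) = 3
y(C) = -6*C**2 (y(C) = -(C + C)*(C + C*(2 + 6))/3 = -2*C*(C + C*8)/3 = -2*C*(C + 8*C)/3 = -2*C*9*C/3 = -6*C**2)
(3*y(6))*W(7) = (3*(-6*6**2))*3 = (3*(-6*36))*3 = (3*(-216))*3 = -648*3 = -1944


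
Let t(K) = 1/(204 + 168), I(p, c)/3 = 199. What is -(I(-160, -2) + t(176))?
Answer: -222085/372 ≈ -597.00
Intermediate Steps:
I(p, c) = 597 (I(p, c) = 3*199 = 597)
t(K) = 1/372
-(I(-160, -2) + t(176)) = -(597 + 1/372) = -1*222085/372 = -222085/372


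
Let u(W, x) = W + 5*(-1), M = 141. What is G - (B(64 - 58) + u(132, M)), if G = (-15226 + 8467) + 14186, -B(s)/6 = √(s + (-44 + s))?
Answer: 7300 + 24*I*√2 ≈ 7300.0 + 33.941*I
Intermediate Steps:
u(W, x) = -5 + W (u(W, x) = W - 5 = -5 + W)
B(s) = -6*√(-44 + 2*s) (B(s) = -6*√(s + (-44 + s)) = -6*√(-44 + 2*s))
G = 7427 (G = -6759 + 14186 = 7427)
G - (B(64 - 58) + u(132, M)) = 7427 - (-6*√(-44 + 2*(64 - 58)) + (-5 + 132)) = 7427 - (-6*√(-44 + 2*6) + 127) = 7427 - (-6*√(-44 + 12) + 127) = 7427 - (-24*I*√2 + 127) = 7427 - (127 - 24*I*√2) = 7427 + (-127 + 24*I*√2) = 7300 + 24*I*√2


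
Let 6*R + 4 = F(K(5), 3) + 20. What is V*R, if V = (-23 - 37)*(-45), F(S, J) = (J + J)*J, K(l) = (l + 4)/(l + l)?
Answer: 15300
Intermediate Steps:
K(l) = (4 + l)/(2*l) (K(l) = (4 + l)/((2*l)) = (4 + l)*(1/(2*l)) = (4 + l)/(2*l))
F(S, J) = 2*J² (F(S, J) = (2*J)*J = 2*J²)
R = 17/3 (R = -⅔ + (2*3² + 20)/6 = -⅔ + (2*9 + 20)/6 = -⅔ + (18 + 20)/6 = -⅔ + (⅙)*38 = -⅔ + 19/3 = 17/3 ≈ 5.6667)
V = 2700 (V = -60*(-45) = 2700)
V*R = 2700*(17/3) = 15300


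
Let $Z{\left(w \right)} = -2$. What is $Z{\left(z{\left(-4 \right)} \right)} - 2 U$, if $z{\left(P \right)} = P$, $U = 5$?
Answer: $-12$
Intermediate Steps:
$Z{\left(z{\left(-4 \right)} \right)} - 2 U = -2 - 10 = -12$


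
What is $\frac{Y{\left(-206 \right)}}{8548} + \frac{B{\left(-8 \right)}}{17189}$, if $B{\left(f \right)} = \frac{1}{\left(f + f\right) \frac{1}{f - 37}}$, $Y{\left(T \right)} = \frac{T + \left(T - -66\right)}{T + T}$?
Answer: $\frac{15852389}{60535807664} \approx 0.00026187$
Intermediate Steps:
$Y{\left(T \right)} = \frac{66 + 2 T}{2 T}$ ($Y{\left(T \right)} = \frac{T + \left(T + 66\right)}{2 T} = \left(T + \left(66 + T\right)\right) \frac{1}{2 T} = \left(66 + 2 T\right) \frac{1}{2 T} = \frac{66 + 2 T}{2 T}$)
$B{\left(f \right)} = \frac{-37 + f}{2 f}$ ($B{\left(f \right)} = \frac{1}{2 f \frac{1}{-37 + f}} = \frac{-37 + f}{2 f}$)
$\frac{Y{\left(-206 \right)}}{8548} + \frac{B{\left(-8 \right)}}{17189} = \frac{\frac{1}{-206} \left(33 - 206\right)}{8548} + \frac{\frac{1}{2} \frac{1}{-8} \left(-37 - 8\right)}{17189} = \left(- \frac{1}{206}\right) \left(-173\right) \frac{1}{8548} + \frac{1}{2} \left(- \frac{1}{8}\right) \left(-45\right) \frac{1}{17189} = \frac{173}{206} \cdot \frac{1}{8548} + \frac{45}{16} \cdot \frac{1}{17189} = \frac{173}{1760888} + \frac{45}{275024} = \frac{15852389}{60535807664}$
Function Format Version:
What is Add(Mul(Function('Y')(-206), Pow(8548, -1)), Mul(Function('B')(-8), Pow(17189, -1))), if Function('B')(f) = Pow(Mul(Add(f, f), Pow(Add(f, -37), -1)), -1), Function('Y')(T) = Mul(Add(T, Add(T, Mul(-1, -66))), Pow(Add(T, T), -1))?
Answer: Rational(15852389, 60535807664) ≈ 0.00026187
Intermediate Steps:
Function('Y')(T) = Mul(Rational(1, 2), Pow(T, -1), Add(66, Mul(2, T))) (Function('Y')(T) = Mul(Add(T, Add(T, 66)), Pow(Mul(2, T), -1)) = Mul(Add(T, Add(66, T)), Mul(Rational(1, 2), Pow(T, -1))) = Mul(Add(66, Mul(2, T)), Mul(Rational(1, 2), Pow(T, -1))) = Mul(Rational(1, 2), Pow(T, -1), Add(66, Mul(2, T))))
Function('B')(f) = Mul(Rational(1, 2), Pow(f, -1), Add(-37, f)) (Function('B')(f) = Pow(Mul(Mul(2, f), Pow(Add(-37, f), -1)), -1) = Pow(Mul(2, f, Pow(Add(-37, f), -1)), -1) = Mul(Rational(1, 2), Pow(f, -1), Add(-37, f)))
Add(Mul(Function('Y')(-206), Pow(8548, -1)), Mul(Function('B')(-8), Pow(17189, -1))) = Add(Mul(Mul(Pow(-206, -1), Add(33, -206)), Pow(8548, -1)), Mul(Mul(Rational(1, 2), Pow(-8, -1), Add(-37, -8)), Pow(17189, -1))) = Add(Mul(Mul(Rational(-1, 206), -173), Rational(1, 8548)), Mul(Mul(Rational(1, 2), Rational(-1, 8), -45), Rational(1, 17189))) = Add(Mul(Rational(173, 206), Rational(1, 8548)), Mul(Rational(45, 16), Rational(1, 17189))) = Add(Rational(173, 1760888), Rational(45, 275024)) = Rational(15852389, 60535807664)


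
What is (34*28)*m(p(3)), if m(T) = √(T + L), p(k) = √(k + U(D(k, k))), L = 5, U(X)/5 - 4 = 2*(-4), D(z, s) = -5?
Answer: 952*√(5 + I*√17) ≈ 2280.9 + 819.15*I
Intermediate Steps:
U(X) = -20 (U(X) = 20 + 5*(2*(-4)) = 20 + 5*(-8) = 20 - 40 = -20)
p(k) = √(-20 + k) (p(k) = √(k - 20) = √(-20 + k))
m(T) = √(5 + T) (m(T) = √(T + 5) = √(5 + T))
(34*28)*m(p(3)) = (34*28)*√(5 + √(-20 + 3)) = 952*√(5 + √(-17)) = 952*√(5 + I*√17)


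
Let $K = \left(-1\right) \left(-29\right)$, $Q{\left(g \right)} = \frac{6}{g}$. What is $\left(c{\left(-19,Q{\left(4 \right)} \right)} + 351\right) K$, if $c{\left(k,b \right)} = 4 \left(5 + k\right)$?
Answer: $8555$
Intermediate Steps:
$c{\left(k,b \right)} = 20 + 4 k$
$K = 29$
$\left(c{\left(-19,Q{\left(4 \right)} \right)} + 351\right) K = \left(\left(20 + 4 \left(-19\right)\right) + 351\right) 29 = \left(\left(20 - 76\right) + 351\right) 29 = \left(-56 + 351\right) 29 = 295 \cdot 29 = 8555$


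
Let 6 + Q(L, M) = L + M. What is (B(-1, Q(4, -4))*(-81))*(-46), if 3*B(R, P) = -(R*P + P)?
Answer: 0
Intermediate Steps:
Q(L, M) = -6 + L + M (Q(L, M) = -6 + (L + M) = -6 + L + M)
B(R, P) = -P/3 - P*R/3 (B(R, P) = (-(R*P + P))/3 = (-(P*R + P))/3 = (-(P + P*R))/3 = (-P - P*R)/3 = -P/3 - P*R/3)
(B(-1, Q(4, -4))*(-81))*(-46) = (-(-6 + 4 - 4)*(1 - 1)/3*(-81))*(-46) = (-⅓*(-6)*0*(-81))*(-46) = (0*(-81))*(-46) = 0*(-46) = 0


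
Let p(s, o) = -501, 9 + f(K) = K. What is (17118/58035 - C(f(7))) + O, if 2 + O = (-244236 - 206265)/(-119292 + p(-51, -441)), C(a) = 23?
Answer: -221627438/10581715 ≈ -20.944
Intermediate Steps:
f(K) = -9 + K
O = 70305/39931 (O = -2 + (-244236 - 206265)/(-119292 - 501) = -2 - 450501/(-119793) = -2 - 450501*(-1/119793) = -2 + 150167/39931 = 70305/39931 ≈ 1.7607)
(17118/58035 - C(f(7))) + O = (17118/58035 - 1*23) + 70305/39931 = (17118*(1/58035) - 23) + 70305/39931 = (5706/19345 - 23) + 70305/39931 = -439229/19345 + 70305/39931 = -221627438/10581715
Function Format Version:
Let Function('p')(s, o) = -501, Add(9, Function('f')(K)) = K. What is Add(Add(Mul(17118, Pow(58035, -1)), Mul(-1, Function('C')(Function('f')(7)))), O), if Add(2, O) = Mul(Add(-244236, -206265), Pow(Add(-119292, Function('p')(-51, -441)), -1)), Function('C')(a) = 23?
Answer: Rational(-221627438, 10581715) ≈ -20.944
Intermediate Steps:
Function('f')(K) = Add(-9, K)
O = Rational(70305, 39931) (O = Add(-2, Mul(Add(-244236, -206265), Pow(Add(-119292, -501), -1))) = Add(-2, Mul(-450501, Pow(-119793, -1))) = Add(-2, Mul(-450501, Rational(-1, 119793))) = Add(-2, Rational(150167, 39931)) = Rational(70305, 39931) ≈ 1.7607)
Add(Add(Mul(17118, Pow(58035, -1)), Mul(-1, Function('C')(Function('f')(7)))), O) = Add(Add(Mul(17118, Pow(58035, -1)), Mul(-1, 23)), Rational(70305, 39931)) = Add(Add(Mul(17118, Rational(1, 58035)), -23), Rational(70305, 39931)) = Add(Add(Rational(5706, 19345), -23), Rational(70305, 39931)) = Add(Rational(-439229, 19345), Rational(70305, 39931)) = Rational(-221627438, 10581715)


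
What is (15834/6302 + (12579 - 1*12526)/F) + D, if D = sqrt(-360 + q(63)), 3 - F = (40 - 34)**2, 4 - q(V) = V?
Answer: 94258/103983 + I*sqrt(419) ≈ 0.90648 + 20.469*I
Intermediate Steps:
q(V) = 4 - V
F = -33 (F = 3 - (40 - 34)**2 = 3 - 1*6**2 = 3 - 1*36 = 3 - 36 = -33)
D = I*sqrt(419) (D = sqrt(-360 + (4 - 1*63)) = sqrt(-360 + (4 - 63)) = sqrt(-360 - 59) = sqrt(-419) = I*sqrt(419) ≈ 20.469*I)
(15834/6302 + (12579 - 1*12526)/F) + D = (15834/6302 + (12579 - 1*12526)/(-33)) + I*sqrt(419) = (15834*(1/6302) + (12579 - 12526)*(-1/33)) + I*sqrt(419) = (7917/3151 + 53*(-1/33)) + I*sqrt(419) = (7917/3151 - 53/33) + I*sqrt(419) = 94258/103983 + I*sqrt(419)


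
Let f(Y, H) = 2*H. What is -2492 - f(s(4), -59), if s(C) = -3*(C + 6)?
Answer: -2374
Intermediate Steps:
s(C) = -18 - 3*C (s(C) = -3*(6 + C) = -18 - 3*C)
-2492 - f(s(4), -59) = -2492 - 2*(-59) = -2492 - 1*(-118) = -2492 + 118 = -2374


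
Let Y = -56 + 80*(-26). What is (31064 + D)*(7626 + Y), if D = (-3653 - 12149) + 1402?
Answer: 91485360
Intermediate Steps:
Y = -2136 (Y = -56 - 2080 = -2136)
D = -14400 (D = -15802 + 1402 = -14400)
(31064 + D)*(7626 + Y) = (31064 - 14400)*(7626 - 2136) = 16664*5490 = 91485360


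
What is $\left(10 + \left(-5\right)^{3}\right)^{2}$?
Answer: $13225$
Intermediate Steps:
$\left(10 + \left(-5\right)^{3}\right)^{2} = \left(10 - 125\right)^{2} = \left(-115\right)^{2} = 13225$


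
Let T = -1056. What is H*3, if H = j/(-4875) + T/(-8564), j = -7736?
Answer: 17849776/3479125 ≈ 5.1305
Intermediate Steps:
H = 17849776/10437375 (H = -7736/(-4875) - 1056/(-8564) = -7736*(-1/4875) - 1056*(-1/8564) = 7736/4875 + 264/2141 = 17849776/10437375 ≈ 1.7102)
H*3 = (17849776/10437375)*3 = 17849776/3479125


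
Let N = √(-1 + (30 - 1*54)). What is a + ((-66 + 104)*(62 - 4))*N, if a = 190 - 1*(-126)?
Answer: 316 + 11020*I ≈ 316.0 + 11020.0*I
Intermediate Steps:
a = 316 (a = 190 + 126 = 316)
N = 5*I (N = √(-1 + (30 - 54)) = √(-1 - 24) = √(-25) = 5*I ≈ 5.0*I)
a + ((-66 + 104)*(62 - 4))*N = 316 + ((-66 + 104)*(62 - 4))*(5*I) = 316 + (38*58)*(5*I) = 316 + 2204*(5*I) = 316 + 11020*I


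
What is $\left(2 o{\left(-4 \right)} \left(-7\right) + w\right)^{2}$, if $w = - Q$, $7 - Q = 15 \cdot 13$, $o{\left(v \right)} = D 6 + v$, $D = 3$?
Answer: $64$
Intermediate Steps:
$o{\left(v \right)} = 18 + v$ ($o{\left(v \right)} = 3 \cdot 6 + v = 18 + v$)
$Q = -188$ ($Q = 7 - 15 \cdot 13 = 7 - 195 = -188$)
$w = 188$ ($w = \left(-1\right) \left(-188\right) = 188$)
$\left(2 o{\left(-4 \right)} \left(-7\right) + w\right)^{2} = \left(2 \left(18 - 4\right) \left(-7\right) + 188\right)^{2} = \left(2 \cdot 14 \left(-7\right) + 188\right)^{2} = \left(28 \left(-7\right) + 188\right)^{2} = \left(-196 + 188\right)^{2} = \left(-8\right)^{2} = 64$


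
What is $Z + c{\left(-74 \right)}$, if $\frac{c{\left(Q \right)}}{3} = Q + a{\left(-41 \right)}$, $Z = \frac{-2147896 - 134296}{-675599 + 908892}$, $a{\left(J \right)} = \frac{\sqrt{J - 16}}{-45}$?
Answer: $- \frac{54073238}{233293} - \frac{i \sqrt{57}}{15} \approx -231.78 - 0.50332 i$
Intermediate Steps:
$a{\left(J \right)} = - \frac{\sqrt{-16 + J}}{45}$ ($a{\left(J \right)} = \sqrt{-16 + J} \left(- \frac{1}{45}\right) = - \frac{\sqrt{-16 + J}}{45}$)
$Z = - \frac{2282192}{233293} \approx -9.7825$
$c{\left(Q \right)} = 3 Q - \frac{i \sqrt{57}}{15}$ ($c{\left(Q \right)} = 3 \left(Q - \frac{\sqrt{-16 - 41}}{45}\right) = 3 \left(Q - \frac{\sqrt{-57}}{45}\right) = 3 \left(Q - \frac{i \sqrt{57}}{45}\right) = 3 Q - \frac{i \sqrt{57}}{15}$)
$Z + c{\left(-74 \right)} = - \frac{2282192}{233293} + \left(3 \left(-74\right) - \frac{i \sqrt{57}}{15}\right) = - \frac{2282192}{233293} - \left(222 + \frac{i \sqrt{57}}{15}\right) = - \frac{54073238}{233293} - \frac{i \sqrt{57}}{15}$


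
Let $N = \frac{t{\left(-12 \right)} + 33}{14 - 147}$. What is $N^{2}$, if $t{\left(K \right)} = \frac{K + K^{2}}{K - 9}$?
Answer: $\frac{34969}{866761} \approx 0.040344$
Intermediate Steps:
$t{\left(K \right)} = \frac{K + K^{2}}{-9 + K}$
$N = - \frac{187}{931}$ ($N = \frac{- \frac{12 \left(1 - 12\right)}{-9 - 12} + 33}{14 - 147} = \frac{\left(-12\right) \frac{1}{-21} \left(-11\right) + 33}{-133} = \left(\left(-12\right) \left(- \frac{1}{21}\right) \left(-11\right) + 33\right) \left(- \frac{1}{133}\right) = \left(- \frac{44}{7} + 33\right) \left(- \frac{1}{133}\right) = \frac{187}{7} \left(- \frac{1}{133}\right) = - \frac{187}{931} \approx -0.20086$)
$N^{2} = \left(- \frac{187}{931}\right)^{2} = \frac{34969}{866761}$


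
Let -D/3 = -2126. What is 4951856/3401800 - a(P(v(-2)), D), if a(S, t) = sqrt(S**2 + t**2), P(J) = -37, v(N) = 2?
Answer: 618982/425225 - sqrt(40680253) ≈ -6376.6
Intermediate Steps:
D = 6378 (D = -3*(-2126) = 6378)
4951856/3401800 - a(P(v(-2)), D) = 4951856/3401800 - sqrt((-37)**2 + 6378**2) = 4951856*(1/3401800) - sqrt(1369 + 40678884) = 618982/425225 - sqrt(40680253)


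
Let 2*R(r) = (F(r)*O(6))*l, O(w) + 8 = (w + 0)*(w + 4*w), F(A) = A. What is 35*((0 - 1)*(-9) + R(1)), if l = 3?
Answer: 9345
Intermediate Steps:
O(w) = -8 + 5*w² (O(w) = -8 + (w + 0)*(w + 4*w) = -8 + w*(5*w) = -8 + 5*w²)
R(r) = 258*r (R(r) = ((r*(-8 + 5*6²))*3)/2 = ((r*(-8 + 5*36))*3)/2 = ((r*(-8 + 180))*3)/2 = ((r*172)*3)/2 = ((172*r)*3)/2 = (516*r)/2 = 258*r)
35*((0 - 1)*(-9) + R(1)) = 35*((0 - 1)*(-9) + 258*1) = 35*(-1*(-9) + 258) = 35*(9 + 258) = 35*267 = 9345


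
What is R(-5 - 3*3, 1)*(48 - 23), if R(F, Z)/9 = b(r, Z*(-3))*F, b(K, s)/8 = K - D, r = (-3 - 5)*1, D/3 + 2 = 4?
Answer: 352800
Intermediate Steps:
D = 6 (D = -6 + 3*4 = -6 + 12 = 6)
r = -8 (r = -8*1 = -8)
b(K, s) = -48 + 8*K (b(K, s) = 8*(K - 1*6) = 8*(K - 6) = 8*(-6 + K) = -48 + 8*K)
R(F, Z) = -1008*F (R(F, Z) = 9*((-48 + 8*(-8))*F) = 9*((-48 - 64)*F) = 9*(-112*F) = -1008*F)
R(-5 - 3*3, 1)*(48 - 23) = (-1008*(-5 - 3*3))*(48 - 23) = -1008*(-5 - 9)*25 = -1008*(-14)*25 = 14112*25 = 352800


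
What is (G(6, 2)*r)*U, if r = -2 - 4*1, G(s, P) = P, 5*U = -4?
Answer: 48/5 ≈ 9.6000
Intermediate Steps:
U = -⅘ (U = (⅕)*(-4) = -⅘ ≈ -0.80000)
r = -6 (r = -2 - 4 = -6)
(G(6, 2)*r)*U = (2*(-6))*(-⅘) = -12*(-⅘) = 48/5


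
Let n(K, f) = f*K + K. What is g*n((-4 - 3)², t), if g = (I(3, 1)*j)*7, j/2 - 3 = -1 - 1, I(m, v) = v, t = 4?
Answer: 3430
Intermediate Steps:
j = 2 (j = 6 + 2*(-1 - 1) = 6 + 2*(-2) = 6 - 4 = 2)
n(K, f) = K + K*f (n(K, f) = K*f + K = K + K*f)
g = 14 (g = (1*2)*7 = 2*7 = 14)
g*n((-4 - 3)², t) = 14*((-4 - 3)²*(1 + 4)) = 14*((-7)²*5) = 14*(49*5) = 14*245 = 3430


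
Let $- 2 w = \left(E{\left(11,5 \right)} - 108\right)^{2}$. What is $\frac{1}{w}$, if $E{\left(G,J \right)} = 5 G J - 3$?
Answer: $- \frac{1}{13448} \approx -7.4361 \cdot 10^{-5}$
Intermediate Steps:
$E{\left(G,J \right)} = -3 + 5 G J$ ($E{\left(G,J \right)} = 5 G J - 3 = -3 + 5 G J$)
$w = -13448$ ($w = - \frac{\left(\left(-3 + 5 \cdot 11 \cdot 5\right) - 108\right)^{2}}{2} = - \frac{\left(\left(-3 + 275\right) - 108\right)^{2}}{2} = - \frac{\left(272 - 108\right)^{2}}{2} = - \frac{164^{2}}{2} = \left(- \frac{1}{2}\right) 26896 = -13448$)
$\frac{1}{w} = \frac{1}{-13448} = - \frac{1}{13448}$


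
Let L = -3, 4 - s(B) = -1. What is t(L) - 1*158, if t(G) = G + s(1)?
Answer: -156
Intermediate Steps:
s(B) = 5 (s(B) = 4 - 1*(-1) = 4 + 1 = 5)
t(G) = 5 + G (t(G) = G + 5 = 5 + G)
t(L) - 1*158 = (5 - 3) - 1*158 = 2 - 158 = -156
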